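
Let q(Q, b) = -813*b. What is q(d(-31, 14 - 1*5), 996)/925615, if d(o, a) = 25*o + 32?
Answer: -809748/925615 ≈ -0.87482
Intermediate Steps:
d(o, a) = 32 + 25*o
q(d(-31, 14 - 1*5), 996)/925615 = -813*996/925615 = -809748*1/925615 = -809748/925615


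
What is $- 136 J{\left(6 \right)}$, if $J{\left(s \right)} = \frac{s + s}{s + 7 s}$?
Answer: $-34$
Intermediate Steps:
$J{\left(s \right)} = \frac{1}{4}$ ($J{\left(s \right)} = \frac{2 s}{8 s} = 2 s \frac{1}{8 s} = \frac{1}{4}$)
$- 136 J{\left(6 \right)} = \left(-136\right) \frac{1}{4} = -34$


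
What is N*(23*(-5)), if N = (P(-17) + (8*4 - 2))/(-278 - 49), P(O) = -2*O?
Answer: 7360/327 ≈ 22.508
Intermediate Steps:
N = -64/327 (N = (-2*(-17) + (8*4 - 2))/(-278 - 49) = (34 + (32 - 2))/(-327) = (34 + 30)*(-1/327) = 64*(-1/327) = -64/327 ≈ -0.19572)
N*(23*(-5)) = -1472*(-5)/327 = -64/327*(-115) = 7360/327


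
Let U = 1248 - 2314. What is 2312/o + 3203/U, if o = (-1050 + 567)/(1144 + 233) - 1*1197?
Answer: -90361415/18308017 ≈ -4.9356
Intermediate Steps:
U = -1066
o = -549584/459 (o = -483/1377 - 1197 = -483*1/1377 - 1197 = -161/459 - 1197 = -549584/459 ≈ -1197.4)
2312/o + 3203/U = 2312/(-549584/459) + 3203/(-1066) = 2312*(-459/549584) + 3203*(-1/1066) = -132651/68698 - 3203/1066 = -90361415/18308017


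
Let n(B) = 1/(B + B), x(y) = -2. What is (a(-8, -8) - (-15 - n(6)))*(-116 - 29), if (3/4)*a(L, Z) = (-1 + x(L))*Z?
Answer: -81925/12 ≈ -6827.1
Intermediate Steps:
n(B) = 1/(2*B)
a(L, Z) = -4*Z (a(L, Z) = 4*((-1 - 2)*Z)/3 = 4*(-3*Z)/3 = -4*Z)
(a(-8, -8) - (-15 - n(6)))*(-116 - 29) = (-4*(-8) - (-15 - 1/(2*6)))*(-116 - 29) = (32 - (-15 - 1/(2*6)))*(-145) = (32 - (-15 - 1*1/12))*(-145) = (32 - (-15 - 1/12))*(-145) = (32 - 1*(-181/12))*(-145) = (32 + 181/12)*(-145) = (565/12)*(-145) = -81925/12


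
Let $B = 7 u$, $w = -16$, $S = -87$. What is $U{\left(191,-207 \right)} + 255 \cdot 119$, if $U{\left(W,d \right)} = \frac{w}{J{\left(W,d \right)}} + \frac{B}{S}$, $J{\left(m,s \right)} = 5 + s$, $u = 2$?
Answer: $\frac{266640797}{8787} \approx 30345.0$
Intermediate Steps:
$B = 14$ ($B = 7 \cdot 2 = 14$)
$U{\left(W,d \right)} = - \frac{14}{87} - \frac{16}{5 + d}$ ($U{\left(W,d \right)} = - \frac{16}{5 + d} + \frac{14}{-87} = - \frac{16}{5 + d} + 14 \left(- \frac{1}{87}\right) = - \frac{16}{5 + d} - \frac{14}{87} = - \frac{14}{87} - \frac{16}{5 + d}$)
$U{\left(191,-207 \right)} + 255 \cdot 119 = \frac{2 \left(-731 - -1449\right)}{87 \left(5 - 207\right)} + 255 \cdot 119 = \frac{2 \left(-731 + 1449\right)}{87 \left(-202\right)} + 30345 = \frac{2}{87} \left(- \frac{1}{202}\right) 718 + 30345 = - \frac{718}{8787} + 30345 = \frac{266640797}{8787}$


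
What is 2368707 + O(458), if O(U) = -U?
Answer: 2368249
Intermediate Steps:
2368707 + O(458) = 2368707 - 1*458 = 2368707 - 458 = 2368249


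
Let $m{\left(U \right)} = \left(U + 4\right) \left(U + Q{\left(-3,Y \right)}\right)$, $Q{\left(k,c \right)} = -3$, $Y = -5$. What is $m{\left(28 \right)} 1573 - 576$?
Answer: $1257824$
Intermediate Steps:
$m{\left(U \right)} = \left(-3 + U\right) \left(4 + U\right)$ ($m{\left(U \right)} = \left(U + 4\right) \left(U - 3\right) = \left(4 + U\right) \left(-3 + U\right) = \left(-3 + U\right) \left(4 + U\right)$)
$m{\left(28 \right)} 1573 - 576 = \left(-12 + 28 + 28^{2}\right) 1573 - 576 = \left(-12 + 28 + 784\right) 1573 - 576 = 800 \cdot 1573 - 576 = 1258400 - 576 = 1257824$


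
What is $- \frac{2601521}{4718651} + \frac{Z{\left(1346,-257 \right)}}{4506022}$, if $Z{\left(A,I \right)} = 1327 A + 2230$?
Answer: $- \frac{1641903766645}{10631172608161} \approx -0.15444$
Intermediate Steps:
$Z{\left(A,I \right)} = 2230 + 1327 A$
$- \frac{2601521}{4718651} + \frac{Z{\left(1346,-257 \right)}}{4506022} = - \frac{2601521}{4718651} + \frac{2230 + 1327 \cdot 1346}{4506022} = \left(-2601521\right) \frac{1}{4718651} + \left(2230 + 1786142\right) \frac{1}{4506022} = - \frac{2601521}{4718651} + 1788372 \cdot \frac{1}{4506022} = - \frac{2601521}{4718651} + \frac{894186}{2253011} = - \frac{1641903766645}{10631172608161}$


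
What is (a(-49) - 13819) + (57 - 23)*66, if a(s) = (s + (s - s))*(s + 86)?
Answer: -13388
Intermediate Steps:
a(s) = s*(86 + s) (a(s) = (s + 0)*(86 + s) = s*(86 + s))
(a(-49) - 13819) + (57 - 23)*66 = (-49*(86 - 49) - 13819) + (57 - 23)*66 = (-49*37 - 13819) + 34*66 = (-1813 - 13819) + 2244 = -15632 + 2244 = -13388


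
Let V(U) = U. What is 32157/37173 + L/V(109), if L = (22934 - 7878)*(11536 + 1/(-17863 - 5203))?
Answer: 24820683493487743/15576688927 ≈ 1.5935e+6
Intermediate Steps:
L = 2003120815000/11533 (L = 15056*(11536 + 1/(-23066)) = 15056*(11536 - 1/23066) = 15056*(266089375/23066) = 2003120815000/11533 ≈ 1.7369e+8)
32157/37173 + L/V(109) = 32157/37173 + (2003120815000/11533)/109 = 32157*(1/37173) + (2003120815000/11533)*(1/109) = 10719/12391 + 2003120815000/1257097 = 24820683493487743/15576688927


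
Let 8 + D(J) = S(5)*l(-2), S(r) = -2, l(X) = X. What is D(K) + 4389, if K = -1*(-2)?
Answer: 4385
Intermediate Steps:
K = 2
D(J) = -4 (D(J) = -8 - 2*(-2) = -8 + 4 = -4)
D(K) + 4389 = -4 + 4389 = 4385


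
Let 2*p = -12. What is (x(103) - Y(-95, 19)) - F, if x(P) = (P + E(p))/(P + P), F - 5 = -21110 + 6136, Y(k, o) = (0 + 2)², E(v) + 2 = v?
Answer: 3082885/206 ≈ 14965.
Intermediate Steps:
p = -6 (p = (½)*(-12) = -6)
E(v) = -2 + v
Y(k, o) = 4 (Y(k, o) = 2² = 4)
F = -14969 (F = 5 + (-21110 + 6136) = 5 - 14974 = -14969)
x(P) = (-8 + P)/(2*P) (x(P) = (P + (-2 - 6))/(P + P) = (P - 8)/((2*P)) = (-8 + P)*(1/(2*P)) = (-8 + P)/(2*P))
(x(103) - Y(-95, 19)) - F = ((½)*(-8 + 103)/103 - 1*4) - 1*(-14969) = ((½)*(1/103)*95 - 4) + 14969 = (95/206 - 4) + 14969 = -729/206 + 14969 = 3082885/206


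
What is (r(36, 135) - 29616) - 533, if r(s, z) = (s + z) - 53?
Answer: -30031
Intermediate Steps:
r(s, z) = -53 + s + z
(r(36, 135) - 29616) - 533 = ((-53 + 36 + 135) - 29616) - 533 = (118 - 29616) - 533 = -29498 - 533 = -30031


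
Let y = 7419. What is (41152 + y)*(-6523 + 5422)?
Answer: -53476671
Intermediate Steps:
(41152 + y)*(-6523 + 5422) = (41152 + 7419)*(-6523 + 5422) = 48571*(-1101) = -53476671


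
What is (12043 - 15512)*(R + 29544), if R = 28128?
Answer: -200064168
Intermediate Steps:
(12043 - 15512)*(R + 29544) = (12043 - 15512)*(28128 + 29544) = -3469*57672 = -200064168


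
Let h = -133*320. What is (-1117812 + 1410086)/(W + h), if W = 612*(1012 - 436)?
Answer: 146137/154976 ≈ 0.94297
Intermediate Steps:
W = 352512 (W = 612*576 = 352512)
h = -42560
(-1117812 + 1410086)/(W + h) = (-1117812 + 1410086)/(352512 - 42560) = 292274/309952 = 292274*(1/309952) = 146137/154976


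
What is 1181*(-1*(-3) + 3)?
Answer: 7086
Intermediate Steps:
1181*(-1*(-3) + 3) = 1181*(3 + 3) = 1181*6 = 7086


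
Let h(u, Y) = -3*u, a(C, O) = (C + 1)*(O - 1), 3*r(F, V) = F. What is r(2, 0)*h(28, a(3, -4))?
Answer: -56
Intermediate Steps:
r(F, V) = F/3
a(C, O) = (1 + C)*(-1 + O)
r(2, 0)*h(28, a(3, -4)) = ((⅓)*2)*(-3*28) = (⅔)*(-84) = -56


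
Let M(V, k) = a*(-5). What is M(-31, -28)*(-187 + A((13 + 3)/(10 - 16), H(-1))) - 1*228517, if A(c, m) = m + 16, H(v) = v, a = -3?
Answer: -231097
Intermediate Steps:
M(V, k) = 15 (M(V, k) = -3*(-5) = 15)
A(c, m) = 16 + m
M(-31, -28)*(-187 + A((13 + 3)/(10 - 16), H(-1))) - 1*228517 = 15*(-187 + (16 - 1)) - 1*228517 = 15*(-187 + 15) - 228517 = 15*(-172) - 228517 = -2580 - 228517 = -231097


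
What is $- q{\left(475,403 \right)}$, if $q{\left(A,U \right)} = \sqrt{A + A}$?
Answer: $- 5 \sqrt{38} \approx -30.822$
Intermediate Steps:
$q{\left(A,U \right)} = \sqrt{2} \sqrt{A}$ ($q{\left(A,U \right)} = \sqrt{2 A} = \sqrt{2} \sqrt{A}$)
$- q{\left(475,403 \right)} = - \sqrt{2} \sqrt{475} = - \sqrt{2} \cdot 5 \sqrt{19} = - 5 \sqrt{38}$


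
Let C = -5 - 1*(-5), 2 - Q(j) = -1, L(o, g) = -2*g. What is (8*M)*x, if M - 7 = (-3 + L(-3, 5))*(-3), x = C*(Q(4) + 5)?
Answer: 0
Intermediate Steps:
Q(j) = 3 (Q(j) = 2 - 1*(-1) = 2 + 1 = 3)
C = 0 (C = -5 + 5 = 0)
x = 0 (x = 0*(3 + 5) = 0*8 = 0)
M = 46 (M = 7 + (-3 - 2*5)*(-3) = 7 + (-3 - 10)*(-3) = 7 - 13*(-3) = 7 + 39 = 46)
(8*M)*x = (8*46)*0 = 368*0 = 0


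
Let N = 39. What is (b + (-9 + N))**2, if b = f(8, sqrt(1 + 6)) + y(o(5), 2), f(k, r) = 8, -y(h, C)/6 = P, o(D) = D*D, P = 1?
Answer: 1024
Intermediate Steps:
o(D) = D**2
y(h, C) = -6 (y(h, C) = -6*1 = -6)
b = 2 (b = 8 - 6 = 2)
(b + (-9 + N))**2 = (2 + (-9 + 39))**2 = (2 + 30)**2 = 32**2 = 1024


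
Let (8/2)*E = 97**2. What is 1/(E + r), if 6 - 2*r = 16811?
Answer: -4/24201 ≈ -0.00016528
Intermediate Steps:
r = -16805/2 (r = 3 - 1/2*16811 = 3 - 16811/2 = -16805/2 ≈ -8402.5)
E = 9409/4 (E = (1/4)*97**2 = (1/4)*9409 = 9409/4 ≈ 2352.3)
1/(E + r) = 1/(9409/4 - 16805/2) = 1/(-24201/4) = -4/24201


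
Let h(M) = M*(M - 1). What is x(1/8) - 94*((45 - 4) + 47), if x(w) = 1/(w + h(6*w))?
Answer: -8288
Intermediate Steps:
h(M) = M*(-1 + M)
x(w) = 1/(w + 6*w*(-1 + 6*w)) (x(w) = 1/(w + (6*w)*(-1 + 6*w)) = 1/(w + 6*w*(-1 + 6*w)))
x(1/8) - 94*((45 - 4) + 47) = 1/((1/8)*(-5 + 36/8)) - 94*((45 - 4) + 47) = 1/((⅛)*(-5 + 36*(⅛))) - 94*(41 + 47) = 8/(-5 + 9/2) - 94*88 = 8/(-½) - 8272 = 8*(-2) - 8272 = -16 - 8272 = -8288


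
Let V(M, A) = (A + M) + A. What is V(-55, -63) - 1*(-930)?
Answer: 749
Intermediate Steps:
V(M, A) = M + 2*A
V(-55, -63) - 1*(-930) = (-55 + 2*(-63)) - 1*(-930) = (-55 - 126) + 930 = -181 + 930 = 749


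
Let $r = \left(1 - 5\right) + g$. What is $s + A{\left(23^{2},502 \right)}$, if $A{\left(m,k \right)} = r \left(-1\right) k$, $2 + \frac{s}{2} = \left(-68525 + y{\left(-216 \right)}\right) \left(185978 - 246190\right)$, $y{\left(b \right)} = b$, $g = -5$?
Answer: $8278070698$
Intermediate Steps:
$r = -9$ ($r = \left(1 - 5\right) - 5 = -4 - 5 = -9$)
$s = 8278066180$ ($s = -4 + 2 \left(-68525 - 216\right) \left(185978 - 246190\right) = -4 + 2 \left(\left(-68741\right) \left(-60212\right)\right) = -4 + 2 \cdot 4139033092 = -4 + 8278066184 = 8278066180$)
$A{\left(m,k \right)} = 9 k$ ($A{\left(m,k \right)} = \left(-9\right) \left(-1\right) k = 9 k$)
$s + A{\left(23^{2},502 \right)} = 8278066180 + 9 \cdot 502 = 8278066180 + 4518 = 8278070698$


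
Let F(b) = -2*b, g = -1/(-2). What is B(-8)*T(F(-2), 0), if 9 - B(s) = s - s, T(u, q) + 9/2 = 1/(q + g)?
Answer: -45/2 ≈ -22.500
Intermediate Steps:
g = ½ (g = -1*(-½) = ½ ≈ 0.50000)
T(u, q) = -9/2 + 1/(½ + q) (T(u, q) = -9/2 + 1/(q + ½) = -9/2 + 1/(½ + q))
B(s) = 9 (B(s) = 9 - (s - s) = 9 - 1*0 = 9 + 0 = 9)
B(-8)*T(F(-2), 0) = 9*((-5 - 18*0)/(2*(1 + 2*0))) = 9*((-5 + 0)/(2*(1 + 0))) = 9*((½)*(-5)/1) = 9*((½)*1*(-5)) = 9*(-5/2) = -45/2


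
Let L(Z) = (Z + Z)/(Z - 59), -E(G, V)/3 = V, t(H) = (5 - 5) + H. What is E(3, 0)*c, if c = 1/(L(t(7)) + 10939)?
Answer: 0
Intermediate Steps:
t(H) = H (t(H) = 0 + H = H)
E(G, V) = -3*V
L(Z) = 2*Z/(-59 + Z) (L(Z) = (2*Z)/(-59 + Z) = 2*Z/(-59 + Z))
c = 26/284407 (c = 1/(2*7/(-59 + 7) + 10939) = 1/(2*7/(-52) + 10939) = 1/(2*7*(-1/52) + 10939) = 1/(-7/26 + 10939) = 1/(284407/26) = 26/284407 ≈ 9.1418e-5)
E(3, 0)*c = -3*0*(26/284407) = 0*(26/284407) = 0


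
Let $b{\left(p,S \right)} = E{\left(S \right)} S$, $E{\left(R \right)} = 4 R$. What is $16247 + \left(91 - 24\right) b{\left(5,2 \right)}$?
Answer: $17319$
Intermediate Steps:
$b{\left(p,S \right)} = 4 S^{2}$ ($b{\left(p,S \right)} = 4 S S = 4 S^{2}$)
$16247 + \left(91 - 24\right) b{\left(5,2 \right)} = 16247 + \left(91 - 24\right) 4 \cdot 2^{2} = 16247 + 67 \cdot 4 \cdot 4 = 16247 + 67 \cdot 16 = 16247 + 1072 = 17319$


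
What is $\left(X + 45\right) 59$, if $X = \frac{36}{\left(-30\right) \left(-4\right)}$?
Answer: $\frac{26727}{10} \approx 2672.7$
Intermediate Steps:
$X = \frac{3}{10}$ ($X = \frac{36}{120} = 36 \cdot \frac{1}{120} = \frac{3}{10} \approx 0.3$)
$\left(X + 45\right) 59 = \left(\frac{3}{10} + 45\right) 59 = \frac{453}{10} \cdot 59 = \frac{26727}{10}$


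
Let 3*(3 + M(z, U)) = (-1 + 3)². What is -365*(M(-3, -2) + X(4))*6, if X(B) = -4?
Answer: 12410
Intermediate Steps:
M(z, U) = -5/3 (M(z, U) = -3 + (-1 + 3)²/3 = -3 + (⅓)*2² = -3 + (⅓)*4 = -3 + 4/3 = -5/3)
-365*(M(-3, -2) + X(4))*6 = -365*(-5/3 - 4)*6 = -(-6205)*6/3 = -365*(-34) = 12410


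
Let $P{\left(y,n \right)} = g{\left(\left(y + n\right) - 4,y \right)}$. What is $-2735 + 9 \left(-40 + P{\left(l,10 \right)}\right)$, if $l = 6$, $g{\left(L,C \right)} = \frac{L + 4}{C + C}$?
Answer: $-3083$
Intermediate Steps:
$g{\left(L,C \right)} = \frac{4 + L}{2 C}$
$P{\left(y,n \right)} = \frac{n + y}{2 y}$ ($P{\left(y,n \right)} = \frac{4 - \left(4 - n - y\right)}{2 y} = \frac{4 + \left(-4 + n + y\right)}{2 y} = \frac{n + y}{2 y}$)
$-2735 + 9 \left(-40 + P{\left(l,10 \right)}\right) = -2735 + 9 \left(-40 + \frac{10 + 6}{2 \cdot 6}\right) = -2735 + 9 \left(-40 + \frac{1}{2} \cdot \frac{1}{6} \cdot 16\right) = -2735 + 9 \left(-40 + \frac{4}{3}\right) = -2735 + 9 \left(- \frac{116}{3}\right) = -2735 - 348 = -3083$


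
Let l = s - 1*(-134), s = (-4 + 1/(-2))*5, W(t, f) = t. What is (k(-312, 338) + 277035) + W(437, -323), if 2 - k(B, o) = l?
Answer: 554725/2 ≈ 2.7736e+5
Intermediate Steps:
s = -45/2 (s = (-4 - ½)*5 = -9/2*5 = -45/2 ≈ -22.500)
l = 223/2 (l = -45/2 - 1*(-134) = -45/2 + 134 = 223/2 ≈ 111.50)
k(B, o) = -219/2 (k(B, o) = 2 - 1*223/2 = 2 - 223/2 = -219/2)
(k(-312, 338) + 277035) + W(437, -323) = (-219/2 + 277035) + 437 = 553851/2 + 437 = 554725/2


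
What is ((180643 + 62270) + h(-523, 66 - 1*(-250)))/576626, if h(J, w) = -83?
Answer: 121415/288313 ≈ 0.42112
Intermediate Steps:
((180643 + 62270) + h(-523, 66 - 1*(-250)))/576626 = ((180643 + 62270) - 83)/576626 = (242913 - 83)*(1/576626) = 242830*(1/576626) = 121415/288313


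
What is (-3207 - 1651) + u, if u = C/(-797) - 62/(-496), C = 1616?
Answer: -30986739/6376 ≈ -4859.9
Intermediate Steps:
u = -12131/6376 (u = 1616/(-797) - 62/(-496) = 1616*(-1/797) - 62*(-1/496) = -1616/797 + 1/8 = -12131/6376 ≈ -1.9026)
(-3207 - 1651) + u = (-3207 - 1651) - 12131/6376 = -4858 - 12131/6376 = -30986739/6376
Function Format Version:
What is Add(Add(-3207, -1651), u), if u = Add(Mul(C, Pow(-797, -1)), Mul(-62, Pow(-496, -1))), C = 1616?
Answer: Rational(-30986739, 6376) ≈ -4859.9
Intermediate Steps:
u = Rational(-12131, 6376) (u = Add(Mul(1616, Pow(-797, -1)), Mul(-62, Pow(-496, -1))) = Add(Mul(1616, Rational(-1, 797)), Mul(-62, Rational(-1, 496))) = Add(Rational(-1616, 797), Rational(1, 8)) = Rational(-12131, 6376) ≈ -1.9026)
Add(Add(-3207, -1651), u) = Add(Add(-3207, -1651), Rational(-12131, 6376)) = Add(-4858, Rational(-12131, 6376)) = Rational(-30986739, 6376)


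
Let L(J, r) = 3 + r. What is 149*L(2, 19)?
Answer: 3278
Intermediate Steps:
149*L(2, 19) = 149*(3 + 19) = 149*22 = 3278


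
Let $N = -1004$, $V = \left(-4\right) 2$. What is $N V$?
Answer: $8032$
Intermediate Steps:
$V = -8$
$N V = \left(-1004\right) \left(-8\right) = 8032$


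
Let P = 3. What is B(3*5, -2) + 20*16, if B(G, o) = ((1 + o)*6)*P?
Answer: 302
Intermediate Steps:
B(G, o) = 18 + 18*o (B(G, o) = ((1 + o)*6)*3 = (6 + 6*o)*3 = 18 + 18*o)
B(3*5, -2) + 20*16 = (18 + 18*(-2)) + 20*16 = (18 - 36) + 320 = -18 + 320 = 302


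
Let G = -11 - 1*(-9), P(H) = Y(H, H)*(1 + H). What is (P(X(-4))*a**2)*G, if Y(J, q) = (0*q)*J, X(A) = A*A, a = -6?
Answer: 0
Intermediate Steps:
X(A) = A**2
Y(J, q) = 0 (Y(J, q) = 0*J = 0)
P(H) = 0 (P(H) = 0*(1 + H) = 0)
G = -2 (G = -11 + 9 = -2)
(P(X(-4))*a**2)*G = (0*(-6)**2)*(-2) = (0*36)*(-2) = 0*(-2) = 0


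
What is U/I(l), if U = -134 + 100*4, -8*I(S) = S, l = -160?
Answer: 133/10 ≈ 13.300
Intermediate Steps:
I(S) = -S/8
U = 266 (U = -134 + 400 = 266)
U/I(l) = 266/((-⅛*(-160))) = 266/20 = 266*(1/20) = 133/10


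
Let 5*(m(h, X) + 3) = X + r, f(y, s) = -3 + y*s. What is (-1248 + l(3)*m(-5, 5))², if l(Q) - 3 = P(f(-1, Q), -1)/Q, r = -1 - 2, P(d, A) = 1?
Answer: 14212900/9 ≈ 1.5792e+6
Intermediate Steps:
f(y, s) = -3 + s*y
r = -3
l(Q) = 3 + 1/Q
m(h, X) = -18/5 + X/5 (m(h, X) = -3 + (X - 3)/5 = -3 + (-3 + X)/5 = -3 + (-⅗ + X/5) = -18/5 + X/5)
(-1248 + l(3)*m(-5, 5))² = (-1248 + (3 + 1/3)*(-18/5 + (⅕)*5))² = (-1248 + (3 + ⅓)*(-18/5 + 1))² = (-1248 + (10/3)*(-13/5))² = (-1248 - 26/3)² = (-3770/3)² = 14212900/9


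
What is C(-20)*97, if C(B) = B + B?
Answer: -3880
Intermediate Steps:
C(B) = 2*B
C(-20)*97 = (2*(-20))*97 = -40*97 = -3880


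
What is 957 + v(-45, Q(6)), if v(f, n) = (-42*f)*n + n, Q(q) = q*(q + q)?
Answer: 137109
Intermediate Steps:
Q(q) = 2*q² (Q(q) = q*(2*q) = 2*q²)
v(f, n) = n - 42*f*n (v(f, n) = -42*f*n + n = n - 42*f*n)
957 + v(-45, Q(6)) = 957 + (2*6²)*(1 - 42*(-45)) = 957 + (2*36)*(1 + 1890) = 957 + 72*1891 = 957 + 136152 = 137109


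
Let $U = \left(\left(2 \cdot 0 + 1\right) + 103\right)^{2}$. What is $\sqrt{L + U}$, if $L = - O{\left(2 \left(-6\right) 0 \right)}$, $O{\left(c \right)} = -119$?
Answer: $27 \sqrt{15} \approx 104.57$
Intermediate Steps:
$U = 10816$ ($U = \left(\left(0 + 1\right) + 103\right)^{2} = \left(1 + 103\right)^{2} = 104^{2} = 10816$)
$L = 119$ ($L = \left(-1\right) \left(-119\right) = 119$)
$\sqrt{L + U} = \sqrt{119 + 10816} = \sqrt{10935} = 27 \sqrt{15}$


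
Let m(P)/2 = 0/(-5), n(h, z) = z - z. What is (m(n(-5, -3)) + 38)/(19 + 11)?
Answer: 19/15 ≈ 1.2667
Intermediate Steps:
n(h, z) = 0
m(P) = 0 (m(P) = 2*(0/(-5)) = 2*(0*(-⅕)) = 2*0 = 0)
(m(n(-5, -3)) + 38)/(19 + 11) = (0 + 38)/(19 + 11) = 38/30 = 38*(1/30) = 19/15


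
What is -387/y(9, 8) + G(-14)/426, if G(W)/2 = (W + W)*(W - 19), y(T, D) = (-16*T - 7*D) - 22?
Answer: 31951/5254 ≈ 6.0813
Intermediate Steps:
y(T, D) = -22 - 16*T - 7*D
G(W) = 4*W*(-19 + W) (G(W) = 2*((W + W)*(W - 19)) = 2*((2*W)*(-19 + W)) = 2*(2*W*(-19 + W)) = 4*W*(-19 + W))
-387/y(9, 8) + G(-14)/426 = -387/(-22 - 16*9 - 7*8) + (4*(-14)*(-19 - 14))/426 = -387/(-22 - 144 - 56) + (4*(-14)*(-33))*(1/426) = -387/(-222) + 1848*(1/426) = -387*(-1/222) + 308/71 = 129/74 + 308/71 = 31951/5254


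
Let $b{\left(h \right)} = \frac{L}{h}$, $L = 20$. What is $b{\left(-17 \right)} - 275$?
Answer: $- \frac{4695}{17} \approx -276.18$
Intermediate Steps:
$b{\left(h \right)} = \frac{20}{h}$
$b{\left(-17 \right)} - 275 = \frac{20}{-17} - 275 = 20 \left(- \frac{1}{17}\right) - 275 = - \frac{20}{17} - 275 = - \frac{4695}{17}$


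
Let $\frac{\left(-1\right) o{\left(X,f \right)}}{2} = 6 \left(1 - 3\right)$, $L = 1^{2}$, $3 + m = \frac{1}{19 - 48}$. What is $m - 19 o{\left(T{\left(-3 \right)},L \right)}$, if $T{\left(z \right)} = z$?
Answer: $- \frac{13312}{29} \approx -459.03$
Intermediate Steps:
$m = - \frac{88}{29}$ ($m = -3 + \frac{1}{19 - 48} = -3 + \frac{1}{-29} = -3 - \frac{1}{29} = - \frac{88}{29} \approx -3.0345$)
$L = 1$
$o{\left(X,f \right)} = 24$ ($o{\left(X,f \right)} = - 2 \cdot 6 \left(1 - 3\right) = - 2 \cdot 6 \left(-2\right) = \left(-2\right) \left(-12\right) = 24$)
$m - 19 o{\left(T{\left(-3 \right)},L \right)} = - \frac{88}{29} - 456 = - \frac{13312}{29}$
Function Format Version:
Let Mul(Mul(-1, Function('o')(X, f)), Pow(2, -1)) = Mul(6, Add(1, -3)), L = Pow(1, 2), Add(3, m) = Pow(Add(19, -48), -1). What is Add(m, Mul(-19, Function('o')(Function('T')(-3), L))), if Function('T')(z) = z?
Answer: Rational(-13312, 29) ≈ -459.03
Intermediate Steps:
m = Rational(-88, 29) (m = Add(-3, Pow(Add(19, -48), -1)) = Add(-3, Pow(-29, -1)) = Add(-3, Rational(-1, 29)) = Rational(-88, 29) ≈ -3.0345)
L = 1
Function('o')(X, f) = 24 (Function('o')(X, f) = Mul(-2, Mul(6, Add(1, -3))) = Mul(-2, Mul(6, -2)) = Mul(-2, -12) = 24)
Add(m, Mul(-19, Function('o')(Function('T')(-3), L))) = Add(Rational(-88, 29), Mul(-19, 24)) = Add(Rational(-88, 29), -456) = Rational(-13312, 29)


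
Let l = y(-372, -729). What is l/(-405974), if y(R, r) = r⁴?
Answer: -282429536481/405974 ≈ -6.9568e+5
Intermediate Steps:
l = 282429536481 (l = (-729)⁴ = 282429536481)
l/(-405974) = 282429536481/(-405974) = 282429536481*(-1/405974) = -282429536481/405974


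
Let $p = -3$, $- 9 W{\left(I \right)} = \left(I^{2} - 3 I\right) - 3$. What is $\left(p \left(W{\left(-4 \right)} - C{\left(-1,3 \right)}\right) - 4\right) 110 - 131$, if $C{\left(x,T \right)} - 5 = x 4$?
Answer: $\frac{2027}{3} \approx 675.67$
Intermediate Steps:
$C{\left(x,T \right)} = 5 + 4 x$ ($C{\left(x,T \right)} = 5 + x 4 = 5 + 4 x$)
$W{\left(I \right)} = \frac{1}{3} - \frac{I^{2}}{9} + \frac{I}{3}$ ($W{\left(I \right)} = - \frac{\left(I^{2} - 3 I\right) - 3}{9} = - \frac{-3 + I^{2} - 3 I}{9} = \frac{1}{3} - \frac{I^{2}}{9} + \frac{I}{3}$)
$\left(p \left(W{\left(-4 \right)} - C{\left(-1,3 \right)}\right) - 4\right) 110 - 131 = \left(- 3 \left(\left(\frac{1}{3} - \frac{\left(-4\right)^{2}}{9} + \frac{1}{3} \left(-4\right)\right) - \left(5 + 4 \left(-1\right)\right)\right) - 4\right) 110 - 131 = \left(- 3 \left(\left(\frac{1}{3} - \frac{16}{9} - \frac{4}{3}\right) - \left(5 - 4\right)\right) - 4\right) 110 - 131 = \left(- 3 \left(\left(\frac{1}{3} - \frac{16}{9} - \frac{4}{3}\right) - 1\right) - 4\right) 110 - 131 = \left(- 3 \left(- \frac{25}{9} - 1\right) - 4\right) 110 - 131 = \left(\left(-3\right) \left(- \frac{34}{9}\right) - 4\right) 110 - 131 = \left(\frac{34}{3} - 4\right) 110 - 131 = \frac{22}{3} \cdot 110 - 131 = \frac{2420}{3} - 131 = \frac{2027}{3}$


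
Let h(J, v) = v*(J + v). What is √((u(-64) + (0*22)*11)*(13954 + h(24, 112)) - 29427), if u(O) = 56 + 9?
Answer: √1867663 ≈ 1366.6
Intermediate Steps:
u(O) = 65
√((u(-64) + (0*22)*11)*(13954 + h(24, 112)) - 29427) = √((65 + (0*22)*11)*(13954 + 112*(24 + 112)) - 29427) = √((65 + 0*11)*(13954 + 112*136) - 29427) = √((65 + 0)*(13954 + 15232) - 29427) = √(65*29186 - 29427) = √(1897090 - 29427) = √1867663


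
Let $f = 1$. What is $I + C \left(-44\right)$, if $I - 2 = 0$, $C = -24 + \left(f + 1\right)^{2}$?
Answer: $882$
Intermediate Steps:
$C = -20$ ($C = -24 + \left(1 + 1\right)^{2} = -24 + 2^{2} = -24 + 4 = -20$)
$I = 2$ ($I = 2 + 0 = 2$)
$I + C \left(-44\right) = 2 - -880 = 2 + 880 = 882$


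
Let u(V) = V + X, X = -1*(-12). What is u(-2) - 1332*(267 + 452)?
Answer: -957698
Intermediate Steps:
X = 12
u(V) = 12 + V (u(V) = V + 12 = 12 + V)
u(-2) - 1332*(267 + 452) = (12 - 2) - 1332*(267 + 452) = 10 - 1332*719 = 10 - 957708 = -957698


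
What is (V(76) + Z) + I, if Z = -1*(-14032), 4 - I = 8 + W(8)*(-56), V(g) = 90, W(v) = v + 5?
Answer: 14846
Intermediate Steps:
W(v) = 5 + v
I = 724 (I = 4 - (8 + (5 + 8)*(-56)) = 4 - (8 + 13*(-56)) = 4 - (8 - 728) = 4 - 1*(-720) = 4 + 720 = 724)
Z = 14032
(V(76) + Z) + I = (90 + 14032) + 724 = 14122 + 724 = 14846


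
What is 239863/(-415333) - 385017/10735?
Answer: -162485194966/4458599755 ≈ -36.443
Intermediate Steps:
239863/(-415333) - 385017/10735 = 239863*(-1/415333) - 385017*1/10735 = -239863/415333 - 385017/10735 = -162485194966/4458599755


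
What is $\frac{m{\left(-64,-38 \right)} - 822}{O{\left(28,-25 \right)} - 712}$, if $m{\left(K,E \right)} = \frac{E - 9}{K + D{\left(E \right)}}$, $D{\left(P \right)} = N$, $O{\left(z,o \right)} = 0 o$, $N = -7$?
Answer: $\frac{58315}{50552} \approx 1.1536$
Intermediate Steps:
$O{\left(z,o \right)} = 0$
$D{\left(P \right)} = -7$
$m{\left(K,E \right)} = \frac{-9 + E}{-7 + K}$ ($m{\left(K,E \right)} = \frac{E - 9}{K - 7} = \frac{-9 + E}{-7 + K}$)
$\frac{m{\left(-64,-38 \right)} - 822}{O{\left(28,-25 \right)} - 712} = \frac{\frac{-9 - 38}{-7 - 64} - 822}{0 - 712} = \frac{\frac{1}{-71} \left(-47\right) - 822}{-712} = \left(\left(- \frac{1}{71}\right) \left(-47\right) - 822\right) \left(- \frac{1}{712}\right) = \left(\frac{47}{71} - 822\right) \left(- \frac{1}{712}\right) = \left(- \frac{58315}{71}\right) \left(- \frac{1}{712}\right) = \frac{58315}{50552}$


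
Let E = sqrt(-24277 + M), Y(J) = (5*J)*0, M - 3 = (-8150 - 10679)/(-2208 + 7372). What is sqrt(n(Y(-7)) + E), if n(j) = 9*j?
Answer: (-125369765)**(1/4)*sqrt(2)*1291**(3/4)/2582 ≈ 8.8265 + 8.8265*I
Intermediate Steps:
M = -3337/5164 (M = 3 + (-8150 - 10679)/(-2208 + 7372) = 3 - 18829/5164 = -3337/5164 ≈ -0.64620)
Y(J) = 0
E = I*sqrt(161852366615)/2582 (E = sqrt(-24277 - 3337/5164) = sqrt(-125369765/5164) = I*sqrt(161852366615)/2582 ≈ 155.81*I)
sqrt(n(Y(-7)) + E) = sqrt(9*0 + I*sqrt(161852366615)/2582) = sqrt(0 + I*sqrt(161852366615)/2582) = sqrt(I*sqrt(161852366615)/2582) = sqrt(2)*1291**(3/4)*125369765**(1/4)*sqrt(I)/2582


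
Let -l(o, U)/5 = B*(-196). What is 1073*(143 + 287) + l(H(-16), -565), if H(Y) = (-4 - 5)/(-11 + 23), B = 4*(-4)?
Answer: 445710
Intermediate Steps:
B = -16
H(Y) = -¾ (H(Y) = -9/12 = -9*1/12 = -¾)
l(o, U) = -15680 (l(o, U) = -(-80)*(-196) = -5*3136 = -15680)
1073*(143 + 287) + l(H(-16), -565) = 1073*(143 + 287) - 15680 = 1073*430 - 15680 = 461390 - 15680 = 445710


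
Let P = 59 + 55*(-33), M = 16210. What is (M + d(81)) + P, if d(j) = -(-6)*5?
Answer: 14484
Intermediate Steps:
d(j) = 30 (d(j) = -6*(-5) = 30)
P = -1756 (P = 59 - 1815 = -1756)
(M + d(81)) + P = (16210 + 30) - 1756 = 16240 - 1756 = 14484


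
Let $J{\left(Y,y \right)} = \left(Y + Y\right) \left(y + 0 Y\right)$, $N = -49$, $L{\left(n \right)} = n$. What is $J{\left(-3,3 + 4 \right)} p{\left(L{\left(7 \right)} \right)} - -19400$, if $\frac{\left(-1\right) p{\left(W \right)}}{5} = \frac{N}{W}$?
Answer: $17930$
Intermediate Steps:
$J{\left(Y,y \right)} = 2 Y y$ ($J{\left(Y,y \right)} = 2 Y \left(y + 0\right) = 2 Y y$)
$p{\left(W \right)} = \frac{245}{W}$ ($p{\left(W \right)} = - 5 \left(- \frac{49}{W}\right) = \frac{245}{W}$)
$J{\left(-3,3 + 4 \right)} p{\left(L{\left(7 \right)} \right)} - -19400 = 2 \left(-3\right) \left(3 + 4\right) \frac{245}{7} - -19400 = 2 \left(-3\right) 7 \cdot 245 \cdot \frac{1}{7} + 19400 = \left(-42\right) 35 + 19400 = -1470 + 19400 = 17930$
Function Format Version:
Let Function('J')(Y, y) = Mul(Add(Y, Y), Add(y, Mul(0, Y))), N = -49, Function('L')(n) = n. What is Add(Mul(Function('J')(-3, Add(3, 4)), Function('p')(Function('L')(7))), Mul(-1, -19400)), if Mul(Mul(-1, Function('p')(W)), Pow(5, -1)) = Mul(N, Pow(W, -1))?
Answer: 17930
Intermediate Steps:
Function('J')(Y, y) = Mul(2, Y, y) (Function('J')(Y, y) = Mul(Mul(2, Y), Add(y, 0)) = Mul(Mul(2, Y), y) = Mul(2, Y, y))
Function('p')(W) = Mul(245, Pow(W, -1)) (Function('p')(W) = Mul(-5, Mul(-49, Pow(W, -1))) = Mul(245, Pow(W, -1)))
Add(Mul(Function('J')(-3, Add(3, 4)), Function('p')(Function('L')(7))), Mul(-1, -19400)) = Add(Mul(Mul(2, -3, Add(3, 4)), Mul(245, Pow(7, -1))), Mul(-1, -19400)) = Add(Mul(Mul(2, -3, 7), Mul(245, Rational(1, 7))), 19400) = Add(Mul(-42, 35), 19400) = Add(-1470, 19400) = 17930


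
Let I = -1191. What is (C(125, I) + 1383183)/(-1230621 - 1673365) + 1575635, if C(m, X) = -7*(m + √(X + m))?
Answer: 2287810299401/1451993 + 7*I*√1066/2903986 ≈ 1.5756e+6 + 7.8701e-5*I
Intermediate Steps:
C(m, X) = -7*m - 7*√(X + m)
(C(125, I) + 1383183)/(-1230621 - 1673365) + 1575635 = ((-7*125 - 7*√(-1191 + 125)) + 1383183)/(-1230621 - 1673365) + 1575635 = ((-875 - 7*I*√1066) + 1383183)/(-2903986) + 1575635 = ((-875 - 7*I*√1066) + 1383183)*(-1/2903986) + 1575635 = (1382308 - 7*I*√1066)*(-1/2903986) + 1575635 = (-691154/1451993 + 7*I*√1066/2903986) + 1575635 = 2287810299401/1451993 + 7*I*√1066/2903986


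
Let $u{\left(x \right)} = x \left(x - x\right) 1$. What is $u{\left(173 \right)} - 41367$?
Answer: $-41367$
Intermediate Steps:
$u{\left(x \right)} = 0$ ($u{\left(x \right)} = x 0 \cdot 1 = 0 \cdot 1 = 0$)
$u{\left(173 \right)} - 41367 = 0 - 41367 = -41367$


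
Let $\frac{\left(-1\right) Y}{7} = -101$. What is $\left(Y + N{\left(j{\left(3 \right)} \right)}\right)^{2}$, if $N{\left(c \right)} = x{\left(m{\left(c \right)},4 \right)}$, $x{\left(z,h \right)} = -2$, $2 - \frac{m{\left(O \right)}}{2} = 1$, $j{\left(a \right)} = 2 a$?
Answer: $497025$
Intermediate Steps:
$m{\left(O \right)} = 2$ ($m{\left(O \right)} = 4 - 2 = 2$)
$Y = 707$ ($Y = \left(-7\right) \left(-101\right) = 707$)
$N{\left(c \right)} = -2$
$\left(Y + N{\left(j{\left(3 \right)} \right)}\right)^{2} = \left(707 - 2\right)^{2} = 705^{2} = 497025$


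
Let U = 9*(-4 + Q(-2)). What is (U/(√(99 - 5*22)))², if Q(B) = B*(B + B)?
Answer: -1296/11 ≈ -117.82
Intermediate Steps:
Q(B) = 2*B² (Q(B) = B*(2*B) = 2*B²)
U = 36 (U = 9*(-4 + 2*(-2)²) = 9*(-4 + 2*4) = 9*(-4 + 8) = 9*4 = 36)
(U/(√(99 - 5*22)))² = (36/(√(99 - 5*22)))² = (36/(√(99 - 110)))² = (36/(√(-11)))² = (36/((I*√11)))² = (36*(-I*√11/11))² = (-36*I*√11/11)² = -1296/11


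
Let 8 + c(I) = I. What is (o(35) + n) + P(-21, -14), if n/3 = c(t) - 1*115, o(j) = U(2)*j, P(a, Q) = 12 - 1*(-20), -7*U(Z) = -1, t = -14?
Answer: -374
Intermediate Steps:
U(Z) = ⅐ (U(Z) = -⅐*(-1) = ⅐)
c(I) = -8 + I
P(a, Q) = 32 (P(a, Q) = 12 + 20 = 32)
o(j) = j/7
n = -411 (n = 3*((-8 - 14) - 1*115) = 3*(-22 - 115) = 3*(-137) = -411)
(o(35) + n) + P(-21, -14) = ((⅐)*35 - 411) + 32 = (5 - 411) + 32 = -406 + 32 = -374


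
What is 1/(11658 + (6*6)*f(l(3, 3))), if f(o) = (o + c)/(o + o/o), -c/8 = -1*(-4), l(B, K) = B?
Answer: 1/11397 ≈ 8.7742e-5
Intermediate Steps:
c = -32 (c = -(-8)*(-4) = -8*4 = -32)
f(o) = (-32 + o)/(1 + o) (f(o) = (o - 32)/(o + o/o) = (-32 + o)/(o + 1) = (-32 + o)/(1 + o))
1/(11658 + (6*6)*f(l(3, 3))) = 1/(11658 + (6*6)*((-32 + 3)/(1 + 3))) = 1/(11658 + 36*(-29/4)) = 1/(11658 - 261) = 1/11397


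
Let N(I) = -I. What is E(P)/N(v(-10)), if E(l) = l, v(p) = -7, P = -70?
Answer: -10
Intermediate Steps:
E(P)/N(v(-10)) = -70/((-1*(-7))) = -70/7 = -70*1/7 = -10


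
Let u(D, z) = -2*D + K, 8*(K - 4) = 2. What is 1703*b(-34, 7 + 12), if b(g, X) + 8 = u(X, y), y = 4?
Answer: -284401/4 ≈ -71100.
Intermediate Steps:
K = 17/4 (K = 4 + (⅛)*2 = 4 + ¼ = 17/4 ≈ 4.2500)
u(D, z) = 17/4 - 2*D (u(D, z) = -2*D + 17/4 = 17/4 - 2*D)
b(g, X) = -15/4 - 2*X (b(g, X) = -8 + (17/4 - 2*X) = -15/4 - 2*X)
1703*b(-34, 7 + 12) = 1703*(-15/4 - 2*(7 + 12)) = 1703*(-15/4 - 2*19) = 1703*(-15/4 - 38) = 1703*(-167/4) = -284401/4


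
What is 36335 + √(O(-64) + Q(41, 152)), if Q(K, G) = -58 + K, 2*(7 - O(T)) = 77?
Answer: 36335 + I*√194/2 ≈ 36335.0 + 6.9642*I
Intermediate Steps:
O(T) = -63/2 (O(T) = 7 - ½*77 = 7 - 77/2 = -63/2)
36335 + √(O(-64) + Q(41, 152)) = 36335 + √(-63/2 + (-58 + 41)) = 36335 + √(-63/2 - 17) = 36335 + √(-97/2) = 36335 + I*√194/2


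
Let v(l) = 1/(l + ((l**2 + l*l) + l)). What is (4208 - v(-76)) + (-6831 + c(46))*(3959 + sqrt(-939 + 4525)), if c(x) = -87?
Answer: -312179355601/11400 - 6918*sqrt(3586) ≈ -2.7798e+7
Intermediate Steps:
v(l) = 1/(2*l + 2*l**2) (v(l) = 1/(l + ((l**2 + l**2) + l)) = 1/(l + (2*l**2 + l)) = 1/(l + (l + 2*l**2)) = 1/(2*l + 2*l**2))
(4208 - v(-76)) + (-6831 + c(46))*(3959 + sqrt(-939 + 4525)) = (4208 - 1/(2*(-76)*(1 - 76))) + (-6831 - 87)*(3959 + sqrt(-939 + 4525)) = (4208 - (-1)/(2*76*(-75))) - 6918*(3959 + sqrt(3586)) = (4208 - (-1)*(-1)/(2*76*75)) + (-27388362 - 6918*sqrt(3586)) = (4208 - 1*1/11400) + (-27388362 - 6918*sqrt(3586)) = (4208 - 1/11400) + (-27388362 - 6918*sqrt(3586)) = 47971199/11400 + (-27388362 - 6918*sqrt(3586)) = -312179355601/11400 - 6918*sqrt(3586)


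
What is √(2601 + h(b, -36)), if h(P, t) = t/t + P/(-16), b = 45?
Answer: √41587/4 ≈ 50.982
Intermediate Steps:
h(P, t) = 1 - P/16 (h(P, t) = 1 + P*(-1/16) = 1 - P/16)
√(2601 + h(b, -36)) = √(2601 + (1 - 1/16*45)) = √(2601 + (1 - 45/16)) = √(2601 - 29/16) = √(41587/16) = √41587/4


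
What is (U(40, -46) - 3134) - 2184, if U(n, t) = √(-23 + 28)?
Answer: -5318 + √5 ≈ -5315.8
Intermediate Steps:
U(n, t) = √5
(U(40, -46) - 3134) - 2184 = (√5 - 3134) - 2184 = (-3134 + √5) - 2184 = -5318 + √5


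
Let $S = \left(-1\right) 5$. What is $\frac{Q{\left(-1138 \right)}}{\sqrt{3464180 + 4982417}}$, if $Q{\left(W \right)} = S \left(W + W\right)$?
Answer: $\frac{11380 \sqrt{8446597}}{8446597} \approx 3.9156$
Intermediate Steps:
$S = -5$
$Q{\left(W \right)} = - 10 W$ ($Q{\left(W \right)} = - 5 \left(W + W\right) = - 5 \cdot 2 W = - 10 W$)
$\frac{Q{\left(-1138 \right)}}{\sqrt{3464180 + 4982417}} = \frac{\left(-10\right) \left(-1138\right)}{\sqrt{3464180 + 4982417}} = \frac{11380}{\sqrt{8446597}} = 11380 \frac{\sqrt{8446597}}{8446597} = \frac{11380 \sqrt{8446597}}{8446597}$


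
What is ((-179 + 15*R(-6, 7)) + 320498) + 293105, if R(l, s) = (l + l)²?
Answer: 615584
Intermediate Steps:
R(l, s) = 4*l² (R(l, s) = (2*l)² = 4*l²)
((-179 + 15*R(-6, 7)) + 320498) + 293105 = ((-179 + 15*(4*(-6)²)) + 320498) + 293105 = ((-179 + 15*(4*36)) + 320498) + 293105 = ((-179 + 15*144) + 320498) + 293105 = ((-179 + 2160) + 320498) + 293105 = (1981 + 320498) + 293105 = 322479 + 293105 = 615584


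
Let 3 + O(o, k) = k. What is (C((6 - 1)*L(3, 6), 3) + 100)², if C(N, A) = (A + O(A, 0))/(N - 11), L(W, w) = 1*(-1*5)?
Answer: 10000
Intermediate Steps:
O(o, k) = -3 + k
L(W, w) = -5 (L(W, w) = 1*(-5) = -5)
C(N, A) = (-3 + A)/(-11 + N) (C(N, A) = (A + (-3 + 0))/(N - 11) = (A - 3)/(-11 + N) = (-3 + A)/(-11 + N))
(C((6 - 1)*L(3, 6), 3) + 100)² = ((-3 + 3)/(-11 + (6 - 1)*(-5)) + 100)² = (0/(-11 + 5*(-5)) + 100)² = (0/(-11 - 25) + 100)² = (0/(-36) + 100)² = (-1/36*0 + 100)² = (0 + 100)² = 100² = 10000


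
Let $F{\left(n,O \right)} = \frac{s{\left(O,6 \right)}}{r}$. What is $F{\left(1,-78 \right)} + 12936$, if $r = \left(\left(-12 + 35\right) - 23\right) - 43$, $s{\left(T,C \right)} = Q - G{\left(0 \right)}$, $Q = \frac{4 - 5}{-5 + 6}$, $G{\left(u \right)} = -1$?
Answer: $12936$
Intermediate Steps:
$Q = -1$ ($Q = - 1^{-1} = \left(-1\right) 1 = -1$)
$s{\left(T,C \right)} = 0$ ($s{\left(T,C \right)} = -1 - -1 = -1 + 1 = 0$)
$r = -43$ ($r = \left(23 - 23\right) - 43 = 0 - 43 = -43$)
$F{\left(n,O \right)} = 0$ ($F{\left(n,O \right)} = \frac{0}{-43} = 0 \left(- \frac{1}{43}\right) = 0$)
$F{\left(1,-78 \right)} + 12936 = 0 + 12936 = 12936$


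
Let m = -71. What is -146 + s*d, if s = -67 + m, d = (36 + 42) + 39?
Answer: -16292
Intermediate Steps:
d = 117 (d = 78 + 39 = 117)
s = -138 (s = -67 - 71 = -138)
-146 + s*d = -146 - 138*117 = -146 - 16146 = -16292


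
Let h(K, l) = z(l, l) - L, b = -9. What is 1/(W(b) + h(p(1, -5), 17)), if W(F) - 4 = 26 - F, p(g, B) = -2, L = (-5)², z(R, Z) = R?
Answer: 1/31 ≈ 0.032258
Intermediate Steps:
L = 25
W(F) = 30 - F (W(F) = 4 + (26 - F) = 30 - F)
h(K, l) = -25 + l (h(K, l) = l - 1*25 = l - 25 = -25 + l)
1/(W(b) + h(p(1, -5), 17)) = 1/((30 - 1*(-9)) + (-25 + 17)) = 1/((30 + 9) - 8) = 1/(39 - 8) = 1/31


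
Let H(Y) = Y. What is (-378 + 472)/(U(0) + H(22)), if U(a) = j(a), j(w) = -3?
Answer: 94/19 ≈ 4.9474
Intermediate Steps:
U(a) = -3
(-378 + 472)/(U(0) + H(22)) = (-378 + 472)/(-3 + 22) = 94/19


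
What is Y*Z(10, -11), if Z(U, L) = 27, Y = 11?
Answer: 297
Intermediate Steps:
Y*Z(10, -11) = 11*27 = 297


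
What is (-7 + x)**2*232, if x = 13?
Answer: 8352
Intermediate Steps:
(-7 + x)**2*232 = (-7 + 13)**2*232 = 6**2*232 = 36*232 = 8352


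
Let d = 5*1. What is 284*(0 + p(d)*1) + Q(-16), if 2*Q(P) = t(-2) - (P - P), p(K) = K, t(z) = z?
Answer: 1419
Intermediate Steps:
d = 5
Q(P) = -1 (Q(P) = (-2 - (P - P))/2 = (-2 - 1*0)/2 = (-2 + 0)/2 = (½)*(-2) = -1)
284*(0 + p(d)*1) + Q(-16) = 284*(0 + 5*1) - 1 = 284*(0 + 5) - 1 = 284*5 - 1 = 1420 - 1 = 1419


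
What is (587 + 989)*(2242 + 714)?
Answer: 4658656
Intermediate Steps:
(587 + 989)*(2242 + 714) = 1576*2956 = 4658656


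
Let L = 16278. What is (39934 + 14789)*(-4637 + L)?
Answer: 637030443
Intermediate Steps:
(39934 + 14789)*(-4637 + L) = (39934 + 14789)*(-4637 + 16278) = 54723*11641 = 637030443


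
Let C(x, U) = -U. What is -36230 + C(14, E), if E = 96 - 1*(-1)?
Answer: -36327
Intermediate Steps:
E = 97 (E = 96 + 1 = 97)
-36230 + C(14, E) = -36230 - 1*97 = -36230 - 97 = -36327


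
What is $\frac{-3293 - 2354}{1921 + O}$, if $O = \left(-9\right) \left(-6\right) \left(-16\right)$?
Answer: $- \frac{5647}{1057} \approx -5.3425$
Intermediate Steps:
$O = -864$ ($O = 54 \left(-16\right) = -864$)
$\frac{-3293 - 2354}{1921 + O} = \frac{-3293 - 2354}{1921 - 864} = - \frac{5647}{1057}$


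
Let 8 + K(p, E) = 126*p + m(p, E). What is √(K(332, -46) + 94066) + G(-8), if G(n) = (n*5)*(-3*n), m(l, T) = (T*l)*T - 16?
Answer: -960 + 3*√93154 ≈ -44.366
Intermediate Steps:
m(l, T) = -16 + l*T² (m(l, T) = l*T² - 16 = -16 + l*T²)
K(p, E) = -24 + 126*p + p*E² (K(p, E) = -8 + (126*p + (-16 + p*E²)) = -8 + (-16 + 126*p + p*E²) = -24 + 126*p + p*E²)
G(n) = -15*n² (G(n) = (5*n)*(-3*n) = -15*n²)
√(K(332, -46) + 94066) + G(-8) = √((-24 + 126*332 + 332*(-46)²) + 94066) - 15*(-8)² = √((-24 + 41832 + 332*2116) + 94066) - 15*64 = √((-24 + 41832 + 702512) + 94066) - 960 = √(744320 + 94066) - 960 = √838386 - 960 = 3*√93154 - 960 = -960 + 3*√93154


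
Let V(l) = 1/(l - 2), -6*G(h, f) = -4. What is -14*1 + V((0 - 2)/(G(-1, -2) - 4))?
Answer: -103/7 ≈ -14.714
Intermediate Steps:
G(h, f) = ⅔ (G(h, f) = -⅙*(-4) = ⅔)
V(l) = 1/(-2 + l)
-14*1 + V((0 - 2)/(G(-1, -2) - 4)) = -14*1 + 1/(-2 + (0 - 2)/(⅔ - 4)) = -14 + 1/(-2 - 2/(-10/3)) = -14 + 1/(-2 - 2*(-3/10)) = -14 + 1/(-2 + ⅗) = -14 + 1/(-7/5) = -14 - 5/7 = -103/7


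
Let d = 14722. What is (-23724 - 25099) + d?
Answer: -34101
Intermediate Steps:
(-23724 - 25099) + d = (-23724 - 25099) + 14722 = -48823 + 14722 = -34101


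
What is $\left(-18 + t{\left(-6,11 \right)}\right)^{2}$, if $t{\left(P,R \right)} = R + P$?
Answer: $169$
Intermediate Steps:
$t{\left(P,R \right)} = P + R$
$\left(-18 + t{\left(-6,11 \right)}\right)^{2} = \left(-18 + \left(-6 + 11\right)\right)^{2} = \left(-18 + 5\right)^{2} = \left(-13\right)^{2} = 169$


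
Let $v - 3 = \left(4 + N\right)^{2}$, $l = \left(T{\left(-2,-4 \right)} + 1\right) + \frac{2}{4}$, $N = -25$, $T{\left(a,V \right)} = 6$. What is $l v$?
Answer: $3330$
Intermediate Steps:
$l = \frac{15}{2}$ ($l = \left(6 + 1\right) + \frac{2}{4} = 7 + 2 \cdot \frac{1}{4} = 7 + \frac{1}{2} = \frac{15}{2} \approx 7.5$)
$v = 444$ ($v = 3 + \left(4 - 25\right)^{2} = 3 + \left(-21\right)^{2} = 3 + 441 = 444$)
$l v = \frac{15}{2} \cdot 444 = 3330$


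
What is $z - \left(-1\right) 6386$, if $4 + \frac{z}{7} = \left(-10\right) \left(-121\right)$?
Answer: $14828$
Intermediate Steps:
$z = 8442$ ($z = -28 + 7 \left(\left(-10\right) \left(-121\right)\right) = -28 + 7 \cdot 1210 = -28 + 8470 = 8442$)
$z - \left(-1\right) 6386 = 8442 - \left(-1\right) 6386 = 8442 - -6386 = 8442 + 6386 = 14828$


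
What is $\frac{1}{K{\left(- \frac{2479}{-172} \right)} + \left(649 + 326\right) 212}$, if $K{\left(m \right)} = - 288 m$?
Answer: $\frac{43}{8709612} \approx 4.9371 \cdot 10^{-6}$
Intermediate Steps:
$\frac{1}{K{\left(- \frac{2479}{-172} \right)} + \left(649 + 326\right) 212} = \frac{1}{- 288 \left(- \frac{2479}{-172}\right) + \left(649 + 326\right) 212} = \frac{1}{- 288 \left(\left(-2479\right) \left(- \frac{1}{172}\right)\right) + 975 \cdot 212} = \frac{1}{\left(-288\right) \frac{2479}{172} + 206700} = \frac{1}{- \frac{178488}{43} + 206700} = \frac{1}{\frac{8709612}{43}} = \frac{43}{8709612}$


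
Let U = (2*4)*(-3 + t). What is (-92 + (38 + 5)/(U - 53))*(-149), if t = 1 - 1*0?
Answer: 952259/69 ≈ 13801.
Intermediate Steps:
t = 1 (t = 1 + 0 = 1)
U = -16 (U = (2*4)*(-3 + 1) = 8*(-2) = -16)
(-92 + (38 + 5)/(U - 53))*(-149) = (-92 + (38 + 5)/(-16 - 53))*(-149) = (-92 + 43/(-69))*(-149) = (-92 + 43*(-1/69))*(-149) = (-92 - 43/69)*(-149) = -6391/69*(-149) = 952259/69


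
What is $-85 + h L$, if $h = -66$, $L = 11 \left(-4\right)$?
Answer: $2819$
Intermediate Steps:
$L = -44$
$-85 + h L = -85 - -2904 = -85 + 2904 = 2819$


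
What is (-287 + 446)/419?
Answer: 159/419 ≈ 0.37948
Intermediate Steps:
(-287 + 446)/419 = 159*(1/419) = 159/419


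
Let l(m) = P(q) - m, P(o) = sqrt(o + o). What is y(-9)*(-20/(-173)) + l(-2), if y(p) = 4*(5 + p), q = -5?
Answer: 26/173 + I*sqrt(10) ≈ 0.15029 + 3.1623*I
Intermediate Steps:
y(p) = 20 + 4*p
P(o) = sqrt(2)*sqrt(o) (P(o) = sqrt(2*o) = sqrt(2)*sqrt(o))
l(m) = -m + I*sqrt(10) (l(m) = sqrt(2)*sqrt(-5) - m = sqrt(2)*(I*sqrt(5)) - m = I*sqrt(10) - m = -m + I*sqrt(10))
y(-9)*(-20/(-173)) + l(-2) = (20 + 4*(-9))*(-20/(-173)) + (-1*(-2) + I*sqrt(10)) = (20 - 36)*(-20*(-1/173)) + (2 + I*sqrt(10)) = -16*20/173 + (2 + I*sqrt(10)) = -320/173 + (2 + I*sqrt(10)) = 26/173 + I*sqrt(10)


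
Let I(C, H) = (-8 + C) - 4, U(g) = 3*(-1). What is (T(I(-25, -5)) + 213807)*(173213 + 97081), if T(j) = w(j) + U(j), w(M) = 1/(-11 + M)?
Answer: 462319461959/8 ≈ 5.7790e+10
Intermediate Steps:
U(g) = -3
I(C, H) = -12 + C
T(j) = -3 + 1/(-11 + j) (T(j) = 1/(-11 + j) - 3 = -3 + 1/(-11 + j))
(T(I(-25, -5)) + 213807)*(173213 + 97081) = ((34 - 3*(-12 - 25))/(-11 + (-12 - 25)) + 213807)*(173213 + 97081) = ((34 - 3*(-37))/(-11 - 37) + 213807)*270294 = ((34 + 111)/(-48) + 213807)*270294 = (-1/48*145 + 213807)*270294 = (-145/48 + 213807)*270294 = (10262591/48)*270294 = 462319461959/8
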